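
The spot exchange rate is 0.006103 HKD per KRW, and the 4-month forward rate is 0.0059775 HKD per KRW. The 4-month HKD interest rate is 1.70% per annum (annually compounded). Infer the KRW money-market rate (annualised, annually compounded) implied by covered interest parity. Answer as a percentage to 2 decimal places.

T = 4/12 years.
By CIP, F/S equals the HKD-to-KRW growth ratio: 0.0059775/0.006103 = 0.9794363.
HKD growth factor: (1 + 0.0170)^(4/12) = 1.0056349.
That pins the KRW growth at 1.0267487.
r = 1.0267487^(12/4) − 1 = 0.082412 → 8.24%.

8.24%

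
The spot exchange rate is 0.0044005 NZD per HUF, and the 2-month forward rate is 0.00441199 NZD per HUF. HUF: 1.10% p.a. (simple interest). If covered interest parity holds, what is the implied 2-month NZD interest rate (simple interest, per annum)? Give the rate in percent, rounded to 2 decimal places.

2.67%

T = 2/12 years.
By CIP, F/S equals the NZD-to-HUF growth ratio: 0.00441199/0.0044005 = 1.0026111.
HUF growth factor: 1 + 0.0110×2/12 = 1.0018333.
So the NZD growth factor = 1.0044492.
(1.0044492 − 1)/T = 0.026695, i.e. 2.67%.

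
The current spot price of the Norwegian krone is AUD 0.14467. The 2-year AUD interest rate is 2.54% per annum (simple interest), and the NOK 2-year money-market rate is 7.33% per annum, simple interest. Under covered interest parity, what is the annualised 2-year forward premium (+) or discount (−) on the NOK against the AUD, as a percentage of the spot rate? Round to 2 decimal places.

T = 2 years.
CIP forward (AUD per NOK) = 0.14467 × 1.050800/1.146600 = 0.13258262.
(F − S)/S ÷ T = (0.13258262 − 0.14467)/0.14467/2 = -0.041776 → -4.18%.

-4.18%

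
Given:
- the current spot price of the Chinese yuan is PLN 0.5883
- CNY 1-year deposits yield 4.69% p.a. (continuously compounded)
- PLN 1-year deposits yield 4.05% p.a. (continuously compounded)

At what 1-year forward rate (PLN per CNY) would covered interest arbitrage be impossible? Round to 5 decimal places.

T = 1 year.
PLN growth factor: e^(0.0405×1) = 1.0413313.
CNY accumulates by e^(0.0469×1) = 1.0480172.
So F = 0.5883 × 1.0413313 / 1.0480172 = 0.5845469 (PLN/CNY).

0.58455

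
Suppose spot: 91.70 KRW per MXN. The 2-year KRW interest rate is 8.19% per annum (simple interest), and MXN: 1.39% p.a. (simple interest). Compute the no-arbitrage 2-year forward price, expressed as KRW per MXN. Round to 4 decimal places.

103.8339

T = 2 years.
KRW accumulates by 1 + 0.0819×2 = 1.163800.
Growth of 1 MXN over T: 1 + 0.0139×2 = 1.027800.
Forward (KRW per MXN) = 91.7 × 1.163800 / 1.027800 = 103.833878.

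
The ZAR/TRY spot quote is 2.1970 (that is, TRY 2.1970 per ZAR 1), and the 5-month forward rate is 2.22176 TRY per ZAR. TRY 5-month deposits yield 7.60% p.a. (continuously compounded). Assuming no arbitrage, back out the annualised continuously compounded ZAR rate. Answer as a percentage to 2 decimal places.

4.91%

T = 5/12 years.
F/S = 2.22176/2.197 = 1.0112699 = (growth of TRY) / (growth of ZAR).
The TRY side grows by e^(0.0760×5/12) = 1.0321734.
Hence g_ZAR = 1.0206705.
Take logs: ln 1.0206705 / (5/12) = 0.049103, so 4.91%.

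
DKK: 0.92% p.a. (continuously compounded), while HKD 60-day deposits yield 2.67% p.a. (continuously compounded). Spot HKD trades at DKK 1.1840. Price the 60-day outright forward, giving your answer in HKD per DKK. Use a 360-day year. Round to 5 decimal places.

0.84706

T = 60/360 years.
DKK growth factor: e^(0.0092×60/360) = 1.0015345.
HKD accumulates by e^(0.0267×60/360) = 1.0044599.
Forward (DKK per HKD) = 1.184 × 1.0015345 / 1.0044599 = 1.180552.
Invert for HKD per DKK: 1 / 1.180552 = 0.84706.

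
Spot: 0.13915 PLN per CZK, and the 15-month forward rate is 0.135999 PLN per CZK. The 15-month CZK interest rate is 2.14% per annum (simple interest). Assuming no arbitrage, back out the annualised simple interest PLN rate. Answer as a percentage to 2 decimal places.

0.28%

T = 15/12 years.
F/S = 0.135999/0.13915 = 0.9773554 = (growth of PLN) / (growth of CZK).
The CZK side grows by 1 + 0.0214×15/12 = 1.026750.
That pins the PLN growth at 1.0034997.
(1.0034997 − 1)/T = 0.002800, i.e. 0.28%.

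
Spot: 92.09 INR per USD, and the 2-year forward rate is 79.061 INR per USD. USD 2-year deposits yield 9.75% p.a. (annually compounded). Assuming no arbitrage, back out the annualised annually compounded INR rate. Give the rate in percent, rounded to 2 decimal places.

T = 2 years.
By CIP, F/S equals the INR-to-USD growth ratio: 79.061/92.09 = 0.8585188.
USD growth factor: (1 + 0.0975)^2 = 1.2045062.
So the INR growth factor = 1.0340912.
Annualise: 1.0340912^(1/2) − 1 = 0.016903 = 1.69%.

1.69%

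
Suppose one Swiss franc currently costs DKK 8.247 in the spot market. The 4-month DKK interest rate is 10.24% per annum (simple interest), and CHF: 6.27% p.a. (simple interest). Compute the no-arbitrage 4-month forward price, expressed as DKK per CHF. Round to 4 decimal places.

8.3539

T = 4/12 years.
DKK growth factor: 1 + 0.1024×4/12 = 1.0341333.
Growth of 1 CHF over T: 1 + 0.0627×4/12 = 1.020900.
So F = 8.247 × 1.0341333 / 1.020900 = 8.353901 (DKK/CHF).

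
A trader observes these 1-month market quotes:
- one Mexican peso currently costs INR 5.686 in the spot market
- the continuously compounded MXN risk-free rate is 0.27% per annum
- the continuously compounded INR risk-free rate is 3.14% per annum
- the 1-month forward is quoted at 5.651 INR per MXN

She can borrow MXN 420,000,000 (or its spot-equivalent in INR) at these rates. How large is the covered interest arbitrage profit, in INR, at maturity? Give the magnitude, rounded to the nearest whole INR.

T = 1/12 years.
Route A — deposit MXN, sell forward: 420,000,000 × 1.000225025314 × 5.651 = INR 2,373,954,079.58.
Route B — convert at spot, deposit INR: 420,000,000 × 5.686 × 1.002620093127 = INR 2,394,377,096.80.
The quoted forward undervalues MXN, so borrow MXN, convert to INR at spot, deposit the INR at 3.14%, and buy MXN forward at 5.651 to cover the loan.
Profit = 2,394,377,096.80 − 2,373,954,079.58 = INR 20,423,017.

INR 20,423,017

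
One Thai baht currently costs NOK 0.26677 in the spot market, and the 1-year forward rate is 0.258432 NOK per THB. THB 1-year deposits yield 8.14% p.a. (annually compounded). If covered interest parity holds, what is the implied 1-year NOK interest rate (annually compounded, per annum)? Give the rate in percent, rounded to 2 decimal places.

T = 1 year.
F/S = 0.258432/0.26677 = 0.9687446 = (growth of NOK) / (growth of THB).
THB growth factor: (1 + 0.0814)^1 = 1.081400.
That pins the NOK growth at 1.0476004.
Annualise: 1.0476004^(1/1) − 1 = 0.047600 = 4.76%.

4.76%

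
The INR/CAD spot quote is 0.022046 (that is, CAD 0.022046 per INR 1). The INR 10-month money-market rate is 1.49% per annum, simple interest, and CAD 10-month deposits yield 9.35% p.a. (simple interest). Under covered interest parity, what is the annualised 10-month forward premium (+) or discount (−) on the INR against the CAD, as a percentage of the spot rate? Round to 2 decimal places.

T = 10/12 years.
No-arbitrage forward: 0.022046 × 1.0779167 / 1.0124167 = 0.023472303 CAD/INR.
Annualised premium = (F − S)/S × (1/T) = (0.023472303 − 0.022046)/0.022046 ÷ (10/12) = 7.76%.

+7.76%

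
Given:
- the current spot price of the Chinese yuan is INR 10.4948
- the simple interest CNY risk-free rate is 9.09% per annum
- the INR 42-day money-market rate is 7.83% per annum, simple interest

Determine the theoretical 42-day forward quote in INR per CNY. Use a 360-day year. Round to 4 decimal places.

10.4795

T = 42/360 years.
Growth of 1 INR over T: 1 + 0.0783×42/360 = 1.009135.
CNY accumulates by 1 + 0.0909×42/360 = 1.010605.
CIP: F = S · (grow INR)/(grow CNY) = 10.4948 × 1.009135/1.010605 = 10.479535 INR per CNY.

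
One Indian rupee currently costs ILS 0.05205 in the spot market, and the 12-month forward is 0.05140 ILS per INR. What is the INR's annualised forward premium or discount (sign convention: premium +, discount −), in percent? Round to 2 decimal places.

-1.25%

T = 1 year.
INR trades forward at -1.24880% vs spot over the period.
Annualise by dividing by T: -0.0124880 / 1 = -0.012488 → -1.25%.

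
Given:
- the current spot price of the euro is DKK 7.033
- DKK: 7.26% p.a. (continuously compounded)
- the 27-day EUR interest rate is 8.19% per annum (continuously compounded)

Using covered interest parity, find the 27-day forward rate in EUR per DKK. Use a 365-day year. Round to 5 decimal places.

0.14228

T = 27/365 years.
Growth of 1 DKK over T: e^(0.0726×27/365) = 1.0053849.
EUR growth factor: e^(0.0819×27/365) = 1.0060767.
So F = 7.033 × 1.0053849 / 1.0060767 = 7.028164 (DKK/EUR).
Quoted the other way: 1/7.028164 = 0.14228 EUR per DKK.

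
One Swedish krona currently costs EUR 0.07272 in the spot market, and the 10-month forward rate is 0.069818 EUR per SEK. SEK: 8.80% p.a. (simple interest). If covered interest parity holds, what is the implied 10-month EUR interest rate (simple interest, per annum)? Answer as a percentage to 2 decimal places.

T = 10/12 years.
By CIP, F/S equals the EUR-to-SEK growth ratio: 0.069818/0.07272 = 0.9600935.
SEK growth factor: 1 + 0.0880×10/12 = 1.0733333.
Hence g_EUR = 1.0305003.
r = (1.0305003 − 1)/(10/12) = 0.036600 → 3.66%.

3.66%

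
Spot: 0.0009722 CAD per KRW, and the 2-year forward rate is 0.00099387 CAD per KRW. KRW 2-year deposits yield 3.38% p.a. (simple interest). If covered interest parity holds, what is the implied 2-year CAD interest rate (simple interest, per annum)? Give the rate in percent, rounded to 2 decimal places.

4.57%

T = 2 years.
By CIP, F/S equals the CAD-to-KRW growth ratio: 0.00099387/0.0009722 = 1.0222897.
KRW growth factor: 1 + 0.0338×2 = 1.067600.
That pins the CAD growth at 1.0913965.
r = (1.0913965 − 1)/2 = 0.045698 → 4.57%.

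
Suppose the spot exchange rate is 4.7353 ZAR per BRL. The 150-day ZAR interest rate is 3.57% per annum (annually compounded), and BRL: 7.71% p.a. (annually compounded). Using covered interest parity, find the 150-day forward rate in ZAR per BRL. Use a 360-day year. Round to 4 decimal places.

4.6586

T = 150/360 years.
ZAR growth factor: (1 + 0.0357)^(150/360) = 1.014723.
Growth of 1 BRL over T: (1 + 0.0771)^(150/360) = 1.0314306.
CIP: F = S · (grow ZAR)/(grow BRL) = 4.7353 × 1.014723/1.0314306 = 4.658595 ZAR per BRL.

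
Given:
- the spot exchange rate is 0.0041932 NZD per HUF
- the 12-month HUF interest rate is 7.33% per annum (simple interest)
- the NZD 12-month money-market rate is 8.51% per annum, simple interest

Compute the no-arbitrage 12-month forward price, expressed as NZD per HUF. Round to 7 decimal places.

0.0042393

T = 1 year.
NZD growth factor: 1 + 0.0851×1 = 1.085100.
HUF accumulates by 1 + 0.0733×1 = 1.073300.
So F = 0.0041932 × 1.085100 / 1.073300 = 0.004239301 (NZD/HUF).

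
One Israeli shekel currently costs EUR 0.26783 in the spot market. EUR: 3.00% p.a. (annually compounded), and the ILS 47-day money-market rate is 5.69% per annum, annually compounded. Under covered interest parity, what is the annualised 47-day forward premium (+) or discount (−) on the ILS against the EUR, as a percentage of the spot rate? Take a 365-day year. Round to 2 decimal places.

-2.57%

T = 47/365 years.
No-arbitrage forward: 0.26783 × 1.0038135 / 1.0071514 = 0.26694236 EUR/ILS.
Annualised premium = (F − S)/S × (1/T) = (0.26694236 − 0.26783)/0.26783 ÷ (47/365) = -2.57%.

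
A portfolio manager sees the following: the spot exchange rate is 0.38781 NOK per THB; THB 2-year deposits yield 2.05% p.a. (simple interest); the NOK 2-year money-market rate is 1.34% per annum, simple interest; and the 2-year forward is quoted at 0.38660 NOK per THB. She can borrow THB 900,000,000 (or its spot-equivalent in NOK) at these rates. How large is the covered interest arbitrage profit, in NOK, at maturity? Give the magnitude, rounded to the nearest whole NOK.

T = 2 years.
Invest the THB and cover forward: 900,000,000 × 1.041000 × 0.38660 = NOK 362,205,540.00.
Convert at spot and invest in NOK: 900,000,000 × 0.38781 × 1.026800 = NOK 358,382,977.20.
The quoted forward overvalues THB, so borrow NOK, buy THB at spot, deposit the THB at 2.05%, and sell the proceeds forward at 0.38660.
Arbitrage profit = |362,205,540.00 − 358,382,977.20| = NOK 3,822,563.

NOK 3,822,563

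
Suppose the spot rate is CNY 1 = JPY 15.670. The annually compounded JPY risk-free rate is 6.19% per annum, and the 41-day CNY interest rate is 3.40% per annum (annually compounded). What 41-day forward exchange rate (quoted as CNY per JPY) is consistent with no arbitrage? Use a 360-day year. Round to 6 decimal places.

0.063623

T = 41/360 years.
JPY growth factor: (1 + 0.0619)^(41/360) = 1.0068636.
CNY accumulates by (1 + 0.0340)^(41/360) = 1.0038151.
Forward (JPY per CNY) = 15.67 × 1.0068636 / 1.0038151 = 15.71759.
Invert for CNY per JPY: 1 / 15.71759 = 0.063623.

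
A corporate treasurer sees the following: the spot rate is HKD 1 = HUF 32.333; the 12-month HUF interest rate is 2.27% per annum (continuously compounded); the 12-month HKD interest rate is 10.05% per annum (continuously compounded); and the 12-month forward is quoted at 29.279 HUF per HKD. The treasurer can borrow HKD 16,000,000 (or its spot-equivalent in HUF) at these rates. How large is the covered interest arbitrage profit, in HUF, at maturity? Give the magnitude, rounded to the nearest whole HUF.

HUF 11,213,927

T = 1 year.
Route A — deposit HKD, sell forward: 16,000,000 × 1.1057236417 × 29.279 = HUF 517,991,720.09.
Route B — convert at spot, deposit HUF: 16,000,000 × 32.333 × 1.02295960563 = HUF 529,205,646.86.
The quoted forward undervalues HKD, so borrow HKD, convert to HUF at spot, deposit the HUF at 2.27%, and buy HKD forward at 29.279 to cover the loan.
Arbitrage profit = |517,991,720.09 − 529,205,646.86| = HUF 11,213,927.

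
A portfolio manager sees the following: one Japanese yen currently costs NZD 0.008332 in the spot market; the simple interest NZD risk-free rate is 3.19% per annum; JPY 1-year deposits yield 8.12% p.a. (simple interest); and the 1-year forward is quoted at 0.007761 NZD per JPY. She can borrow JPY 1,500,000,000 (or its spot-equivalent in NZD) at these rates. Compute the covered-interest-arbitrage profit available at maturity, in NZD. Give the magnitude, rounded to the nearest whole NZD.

T = 1 year.
Route A — deposit JPY, sell forward: 1,500,000,000 × 1.081200 × 0.007761 = NZD 12,586,789.80.
Route B — convert at spot, deposit NZD: 1,500,000,000 × 0.008332 × 1.031900 = NZD 12,896,686.20.
The quoted forward undervalues JPY, so borrow JPY, convert to NZD at spot, deposit the NZD at 3.19%, and buy JPY forward at 0.007761 to cover the loan.
The gap between the two covered legs is NZD 309,896.

NZD 309,896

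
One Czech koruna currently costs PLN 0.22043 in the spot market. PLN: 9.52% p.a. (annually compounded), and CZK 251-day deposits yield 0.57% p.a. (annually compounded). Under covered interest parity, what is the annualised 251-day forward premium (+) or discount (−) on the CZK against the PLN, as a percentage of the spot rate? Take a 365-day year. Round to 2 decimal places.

T = 251/365 years.
No-arbitrage forward: 0.22043 × 1.0645315 / 1.0039162 = 0.23373931 PLN/CZK.
Annualised premium = (F − S)/S × (1/T) = (0.23373931 − 0.22043)/0.22043 ÷ (251/365) = 8.78%.

+8.78%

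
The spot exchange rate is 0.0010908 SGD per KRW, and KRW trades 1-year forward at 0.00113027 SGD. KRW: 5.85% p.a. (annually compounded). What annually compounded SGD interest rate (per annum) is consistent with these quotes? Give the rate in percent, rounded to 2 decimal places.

T = 1 year.
CIP gives F = S · g_SGD/g_KRW, so g_SGD/g_KRW = 0.00113027/0.0010908 = 1.0361845.
KRW growth factor: (1 + 0.0585)^1 = 1.058500.
Hence g_SGD = 1.0968013.
Annualise: 1.0968013^(1/1) − 1 = 0.096801 = 9.68%.

9.68%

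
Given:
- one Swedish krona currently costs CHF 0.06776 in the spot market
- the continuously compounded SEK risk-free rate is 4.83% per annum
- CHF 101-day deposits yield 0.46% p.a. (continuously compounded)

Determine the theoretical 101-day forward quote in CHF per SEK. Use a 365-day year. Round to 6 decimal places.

T = 101/365 years.
CHF growth factor: e^(0.0046×101/365) = 1.0012737.
Growth of 1 SEK over T: e^(0.0483×101/365) = 1.0134549.
Forward (CHF per SEK) = 0.06776 × 1.0012737 / 1.0134549 = 0.06694556.

0.066946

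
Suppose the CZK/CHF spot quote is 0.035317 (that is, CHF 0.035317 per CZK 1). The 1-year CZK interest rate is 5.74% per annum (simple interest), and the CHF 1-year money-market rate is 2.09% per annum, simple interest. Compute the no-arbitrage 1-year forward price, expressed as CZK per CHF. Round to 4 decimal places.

29.3273

T = 1 year.
Growth of 1 CHF over T: 1 + 0.0209×1 = 1.020900.
CZK accumulates by 1 + 0.0574×1 = 1.057400.
So F = 0.035317 × 1.020900 / 1.057400 = 0.034097906 (CHF/CZK).
Quoted the other way: 1/0.034097906 = 29.3273 CZK per CHF.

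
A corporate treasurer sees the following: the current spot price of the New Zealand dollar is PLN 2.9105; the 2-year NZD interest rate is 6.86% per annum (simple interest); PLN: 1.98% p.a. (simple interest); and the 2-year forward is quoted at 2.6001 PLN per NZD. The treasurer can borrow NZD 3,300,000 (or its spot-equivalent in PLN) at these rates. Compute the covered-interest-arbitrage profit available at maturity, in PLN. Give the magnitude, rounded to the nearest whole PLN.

T = 2 years.
Keep in NZD, deliver into the forward: 3,300,000·1.137200·2.6001 = PLN 9,757,551.28.
Swap to PLN now, deposit: 3,300,000·2.9105·1.039600 = PLN 9,984,994.14.
The quoted forward undervalues NZD, so borrow NZD, convert to PLN at spot, deposit the PLN at 1.98%, and buy NZD forward at 2.6001 to cover the loan.
Arbitrage profit = |9,757,551.28 − 9,984,994.14| = PLN 227,443.

PLN 227,443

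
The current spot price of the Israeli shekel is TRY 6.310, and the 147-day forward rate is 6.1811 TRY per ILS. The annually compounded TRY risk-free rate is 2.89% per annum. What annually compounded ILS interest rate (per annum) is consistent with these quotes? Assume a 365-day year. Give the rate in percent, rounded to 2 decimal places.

T = 147/365 years.
F/S = 6.1811/6.31 = 0.9795721 = (growth of TRY) / (growth of ILS).
TRY growth factor: (1 + 0.0289)^(147/365) = 1.0115402.
Hence g_ILS = 1.0326348.
r = 1.0326348^(365/147) − 1 = 0.083003 → 8.30%.

8.30%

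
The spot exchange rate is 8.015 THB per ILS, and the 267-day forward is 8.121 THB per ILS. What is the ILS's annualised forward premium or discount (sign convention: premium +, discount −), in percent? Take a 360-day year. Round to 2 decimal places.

T = 267/360 years.
ILS trades forward at +1.32252% vs spot over the period.
Per annum: 0.0132252 / (267/360) = 0.017832 = 1.78%.

+1.78%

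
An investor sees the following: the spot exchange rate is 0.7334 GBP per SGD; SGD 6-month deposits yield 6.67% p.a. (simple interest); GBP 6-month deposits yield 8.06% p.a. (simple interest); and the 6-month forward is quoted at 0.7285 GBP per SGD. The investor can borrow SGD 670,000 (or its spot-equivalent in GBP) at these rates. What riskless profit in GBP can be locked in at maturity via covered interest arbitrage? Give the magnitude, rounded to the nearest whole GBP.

GBP 6,808

T = 6/12 years.
Invest the SGD and cover forward: 670,000 × 1.033350 × 0.7285 = GBP 504,372.97.
Convert at spot and invest in GBP: 670,000 × 0.7334 × 1.040300 = GBP 511,180.53.
The quoted forward undervalues SGD, so borrow SGD, convert to GBP at spot, deposit the GBP at 8.06%, and buy SGD forward at 0.7285 to cover the loan.
Profit = 511,180.53 − 504,372.97 = GBP 6,808.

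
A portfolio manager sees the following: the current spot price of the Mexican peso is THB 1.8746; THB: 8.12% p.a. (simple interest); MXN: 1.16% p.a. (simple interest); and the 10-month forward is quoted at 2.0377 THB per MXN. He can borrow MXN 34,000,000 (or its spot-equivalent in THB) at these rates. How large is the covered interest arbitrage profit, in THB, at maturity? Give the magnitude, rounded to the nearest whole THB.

THB 1,902,294

T = 10/12 years.
Keep in MXN, deliver into the forward: 34,000,000·1.0096666667·2.0377 = THB 69,951,524.07.
Swap to THB now, deposit: 34,000,000·1.8746·1.0676666667 = THB 68,049,229.74.
The quoted forward overvalues MXN, so borrow THB, buy MXN at spot, deposit the MXN at 1.16%, and sell the proceeds forward at 2.0377.
Arbitrage profit = |69,951,524.07 − 68,049,229.74| = THB 1,902,294.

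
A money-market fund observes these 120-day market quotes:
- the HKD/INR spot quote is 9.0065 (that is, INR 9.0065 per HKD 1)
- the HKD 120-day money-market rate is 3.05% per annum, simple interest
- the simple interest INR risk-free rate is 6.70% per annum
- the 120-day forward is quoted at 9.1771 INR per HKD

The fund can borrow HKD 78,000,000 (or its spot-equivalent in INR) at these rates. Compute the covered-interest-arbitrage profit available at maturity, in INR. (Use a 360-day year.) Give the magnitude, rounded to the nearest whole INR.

INR 4,894,917

T = 120/360 years.
Route A — deposit HKD, sell forward: 78,000,000 × 1.01016666667 × 9.1771 = INR 723,091,240.30.
Route B — convert at spot, deposit INR: 78,000,000 × 9.0065 × 1.02233333333 = INR 718,196,323.00.
The quoted forward overvalues HKD, so borrow INR, buy HKD at spot, deposit the HKD at 3.05%, and sell the proceeds forward at 9.1771.
Arbitrage profit = |723,091,240.30 − 718,196,323.00| = INR 4,894,917.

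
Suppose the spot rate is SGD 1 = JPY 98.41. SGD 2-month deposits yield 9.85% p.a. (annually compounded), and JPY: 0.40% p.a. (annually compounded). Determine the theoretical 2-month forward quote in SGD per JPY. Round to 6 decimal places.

0.010315

T = 2/12 years.
JPY growth factor: (1 + 0.0040)^(2/12) = 1.0006656.
Growth of 1 SGD over T: (1 + 0.0985)^(2/12) = 1.0157808.
Forward (JPY per SGD) = 98.41 × 1.0006656 / 1.0157808 = 96.94562.
Invert for SGD per JPY: 1 / 96.94562 = 0.010315.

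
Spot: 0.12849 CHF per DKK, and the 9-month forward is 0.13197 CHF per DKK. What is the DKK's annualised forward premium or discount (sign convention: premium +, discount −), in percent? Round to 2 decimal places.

T = 9/12 years.
(F − S)/S = (0.13197 − 0.12849)/0.12849 = 0.0270838.
Per annum: 0.0270838 / (9/12) = 0.036112 = 3.61%.

+3.61%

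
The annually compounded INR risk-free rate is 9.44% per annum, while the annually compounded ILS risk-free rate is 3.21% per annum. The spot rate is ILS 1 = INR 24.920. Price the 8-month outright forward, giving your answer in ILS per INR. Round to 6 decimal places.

0.038591

T = 8/12 years.
Growth of 1 INR over T: (1 + 0.0944)^(8/12) = 1.0619826.
ILS accumulates by (1 + 0.0321)^(8/12) = 1.0212871.
Forward (INR per ILS) = 24.92 × 1.0619826 / 1.0212871 = 25.91299.
Invert for ILS per INR: 1 / 25.91299 = 0.038591.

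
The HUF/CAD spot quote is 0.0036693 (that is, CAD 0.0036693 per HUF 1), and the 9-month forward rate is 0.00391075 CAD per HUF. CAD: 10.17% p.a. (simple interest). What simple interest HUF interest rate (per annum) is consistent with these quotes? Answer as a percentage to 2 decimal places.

1.31%

T = 9/12 years.
By CIP, F/S equals the CAD-to-HUF growth ratio: 0.00391075/0.0036693 = 1.0658027.
CAD growth factor: 1 + 0.1017×9/12 = 1.076275.
That pins the HUF growth at 1.0098257.
r = (1.0098257 − 1)/(9/12) = 0.013101 → 1.31%.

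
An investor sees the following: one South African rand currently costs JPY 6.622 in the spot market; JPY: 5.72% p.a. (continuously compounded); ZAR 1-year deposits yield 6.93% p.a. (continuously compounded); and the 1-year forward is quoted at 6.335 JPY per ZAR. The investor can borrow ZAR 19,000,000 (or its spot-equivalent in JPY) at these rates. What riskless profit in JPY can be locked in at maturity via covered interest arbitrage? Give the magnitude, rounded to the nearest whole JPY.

T = 1 year.
Route A — deposit ZAR, sell forward: 19,000,000 × 1.07175768823 × 6.335 = JPY 129,002,114.14.
Route B — convert at spot, deposit JPY: 19,000,000 × 6.622 × 1.05886756273 = JPY 133,224,599.01.
The quoted forward undervalues ZAR, so borrow ZAR, convert to JPY at spot, deposit the JPY at 5.72%, and buy ZAR forward at 6.335 to cover the loan.
The gap between the two covered legs is JPY 4,222,485.

JPY 4,222,485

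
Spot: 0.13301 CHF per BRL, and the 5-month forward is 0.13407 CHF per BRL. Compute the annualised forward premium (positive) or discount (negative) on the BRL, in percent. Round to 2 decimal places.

T = 5/12 years.
(F − S)/S = (0.13407 − 0.13301)/0.13301 = 0.0079693.
Annualise by dividing by T: 0.0079693 / (5/12) = 0.019126 → 1.91%.

+1.91%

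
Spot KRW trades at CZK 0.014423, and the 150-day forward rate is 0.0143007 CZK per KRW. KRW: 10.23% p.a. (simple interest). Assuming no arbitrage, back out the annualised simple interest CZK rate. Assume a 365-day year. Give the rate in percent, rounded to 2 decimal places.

T = 150/365 years.
F/S = 0.0143007/0.014423 = 0.9915205 = (growth of CZK) / (growth of KRW).
The KRW side grows by 1 + 0.1023×150/365 = 1.0420411.
Hence g_CZK = 1.0332051.
r = (1.0332051 − 1)/(150/365) = 0.080799 → 8.08%.

8.08%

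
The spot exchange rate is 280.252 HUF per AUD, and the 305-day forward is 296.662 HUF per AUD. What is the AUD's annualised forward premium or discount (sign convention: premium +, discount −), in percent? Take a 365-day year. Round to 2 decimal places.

+7.01%

T = 305/365 years.
Period premium: (296.662 − 280.252)/280.252 = 0.0585544.
×(1/T) gives 7.01% p.a.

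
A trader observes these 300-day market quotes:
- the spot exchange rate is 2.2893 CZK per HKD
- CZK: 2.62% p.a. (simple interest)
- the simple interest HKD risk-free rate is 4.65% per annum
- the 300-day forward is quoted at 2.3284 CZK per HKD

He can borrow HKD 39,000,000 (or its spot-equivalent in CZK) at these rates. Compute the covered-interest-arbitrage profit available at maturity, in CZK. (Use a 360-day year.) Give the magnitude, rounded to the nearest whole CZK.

CZK 3,094,356

T = 300/360 years.
Invest the HKD and cover forward: 39,000,000 × 1.038750 × 2.3284 = CZK 94,326,394.50.
Convert at spot and invest in CZK: 39,000,000 × 2.2893 × 1.0218333333 = CZK 91,232,038.95.
The quoted forward overvalues HKD, so borrow CZK, buy HKD at spot, deposit the HKD at 4.65%, and sell the proceeds forward at 2.3284.
Profit = 94,326,394.50 − 91,232,038.95 = CZK 3,094,356.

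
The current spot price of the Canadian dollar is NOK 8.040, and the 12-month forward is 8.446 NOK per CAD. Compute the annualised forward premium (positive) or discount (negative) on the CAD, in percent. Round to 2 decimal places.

T = 1 year.
CAD trades forward at +5.04975% vs spot over the period.
Per annum: 0.0504975 / 1 = 0.050498 = 5.05%.

+5.05%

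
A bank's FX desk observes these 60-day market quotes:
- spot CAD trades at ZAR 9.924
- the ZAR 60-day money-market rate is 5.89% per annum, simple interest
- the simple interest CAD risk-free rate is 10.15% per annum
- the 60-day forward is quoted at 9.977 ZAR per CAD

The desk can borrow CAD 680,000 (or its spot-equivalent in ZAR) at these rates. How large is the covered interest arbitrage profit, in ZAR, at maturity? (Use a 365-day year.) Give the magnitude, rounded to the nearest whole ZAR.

ZAR 83,898

T = 60/365 years.
Invest the CAD and cover forward: 680,000 × 1.016684932 × 9.977 = ZAR 6,897,556.59.
Convert at spot and invest in ZAR: 680,000 × 9.924 × 1.009682192 = ZAR 6,813,658.53.
The quoted forward overvalues CAD, so borrow ZAR, buy CAD at spot, deposit the CAD at 10.15%, and sell the proceeds forward at 9.977.
Profit = 6,897,556.59 − 6,813,658.53 = ZAR 83,898.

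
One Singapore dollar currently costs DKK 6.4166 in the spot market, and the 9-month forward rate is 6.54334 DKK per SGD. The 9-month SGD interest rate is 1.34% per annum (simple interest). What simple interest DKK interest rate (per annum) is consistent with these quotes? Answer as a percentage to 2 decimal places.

4.00%

T = 9/12 years.
CIP gives F = S · g_DKK/g_SGD, so g_DKK/g_SGD = 6.54334/6.4166 = 1.0197519.
SGD growth factor: 1 + 0.0134×9/12 = 1.010050.
Hence g_DKK = 1.0300004.
r = (1.0300004 − 1)/(9/12) = 0.040001 → 4.00%.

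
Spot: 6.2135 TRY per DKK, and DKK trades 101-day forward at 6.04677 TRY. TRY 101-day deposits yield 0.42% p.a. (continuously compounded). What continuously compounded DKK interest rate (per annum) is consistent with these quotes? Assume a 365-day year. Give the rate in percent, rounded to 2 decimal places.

T = 101/365 years.
By CIP, F/S equals the TRY-to-DKK growth ratio: 6.04677/6.2135 = 0.9731665.
TRY growth factor: e^(0.0042×101/365) = 1.0011629.
That pins the DKK growth at 1.0287684.
r = ln(1.0287684)/(101/365) = 0.102498 → 10.25%.

10.25%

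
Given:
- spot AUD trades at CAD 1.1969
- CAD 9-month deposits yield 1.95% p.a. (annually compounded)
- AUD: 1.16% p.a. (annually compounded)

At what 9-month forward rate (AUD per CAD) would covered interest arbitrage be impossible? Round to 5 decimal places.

0.83063

T = 9/12 years.
Growth of 1 CAD over T: (1 + 0.0195)^(9/12) = 1.0145896.
Growth of 1 AUD over T: (1 + 0.0116)^(9/12) = 1.0086874.
CIP: F = S · (grow CAD)/(grow AUD) = 1.1969 × 1.0145896/1.0086874 = 1.203904 CAD per AUD.
Invert for AUD per CAD: 1 / 1.203904 = 0.83063.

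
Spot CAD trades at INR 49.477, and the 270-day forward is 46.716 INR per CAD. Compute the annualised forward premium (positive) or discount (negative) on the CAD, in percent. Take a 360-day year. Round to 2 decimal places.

T = 270/360 years.
(F − S)/S = (46.716 − 49.477)/49.477 = -0.0558037.
×(1/T) gives -7.44% p.a.

-7.44%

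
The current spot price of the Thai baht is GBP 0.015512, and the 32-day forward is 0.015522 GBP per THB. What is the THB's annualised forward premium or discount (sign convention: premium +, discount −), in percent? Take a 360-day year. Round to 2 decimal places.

T = 32/360 years.
Period premium: (0.015522 − 0.015512)/0.015512 = 0.0006447.
Annualise by dividing by T: 0.0006447 / (32/360) = 0.007253 → 0.73%.

+0.73%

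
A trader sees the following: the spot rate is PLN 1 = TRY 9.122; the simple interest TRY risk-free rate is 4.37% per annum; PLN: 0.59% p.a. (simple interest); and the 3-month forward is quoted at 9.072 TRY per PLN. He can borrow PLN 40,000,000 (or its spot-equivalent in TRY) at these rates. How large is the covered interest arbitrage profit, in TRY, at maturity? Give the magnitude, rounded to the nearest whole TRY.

T = 3/12 years.
Keep in PLN, deliver into the forward: 40,000,000·1.001475·9.072 = TRY 363,415,248.00.
Swap to TRY now, deposit: 40,000,000·9.122·1.010925 = TRY 368,866,314.00.
The quoted forward undervalues PLN, so borrow PLN, convert to TRY at spot, deposit the TRY at 4.37%, and buy PLN forward at 9.072 to cover the loan.
The gap between the two covered legs is TRY 5,451,066.

TRY 5,451,066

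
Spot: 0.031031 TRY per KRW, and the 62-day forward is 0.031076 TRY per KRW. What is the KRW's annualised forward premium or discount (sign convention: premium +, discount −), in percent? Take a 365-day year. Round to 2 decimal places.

T = 62/365 years.
(F − S)/S = (0.031076 − 0.031031)/0.031031 = 0.0014502.
Annualise by dividing by T: 0.0014502 / (62/365) = 0.008537 → 0.85%.

+0.85%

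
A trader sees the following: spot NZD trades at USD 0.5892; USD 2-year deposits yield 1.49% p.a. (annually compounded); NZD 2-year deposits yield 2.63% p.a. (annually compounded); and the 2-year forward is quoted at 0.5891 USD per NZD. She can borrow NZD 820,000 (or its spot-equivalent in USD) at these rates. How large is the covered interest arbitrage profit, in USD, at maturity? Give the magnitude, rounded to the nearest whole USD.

T = 2 years.
Keep in NZD, deliver into the forward: 820,000·1.05329169·0.5891 = USD 508,805.19.
Swap to USD now, deposit: 820,000·0.5892·1.03002201 = USD 497,648.95.
The quoted forward overvalues NZD, so borrow USD, buy NZD at spot, deposit the NZD at 2.63%, and sell the proceeds forward at 0.5891.
Profit = 508,805.19 − 497,648.95 = USD 11,156.

USD 11,156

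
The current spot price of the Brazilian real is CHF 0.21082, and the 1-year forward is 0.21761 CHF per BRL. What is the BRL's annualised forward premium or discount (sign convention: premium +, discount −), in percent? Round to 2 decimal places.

T = 1 year.
Period premium: (0.21761 − 0.21082)/0.21082 = 0.0322076.
Annualise by dividing by T: 0.0322076 / 1 = 0.032208 → 3.22%.

+3.22%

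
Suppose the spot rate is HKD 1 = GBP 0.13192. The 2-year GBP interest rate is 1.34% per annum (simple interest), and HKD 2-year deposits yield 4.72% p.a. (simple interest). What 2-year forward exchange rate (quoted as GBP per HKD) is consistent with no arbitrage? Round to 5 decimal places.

0.12377

T = 2 years.
Growth of 1 GBP over T: 1 + 0.0134×2 = 1.026800.
HKD growth factor: 1 + 0.0472×2 = 1.094400.
CIP: F = S · (grow GBP)/(grow HKD) = 0.13192 × 1.026800/1.094400 = 0.1237714 GBP per HKD.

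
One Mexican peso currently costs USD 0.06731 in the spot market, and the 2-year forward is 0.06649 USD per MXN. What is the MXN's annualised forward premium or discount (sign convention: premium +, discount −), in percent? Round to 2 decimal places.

T = 2 years.
Period premium: (0.06649 − 0.06731)/0.06731 = -0.0121824.
Annualise by dividing by T: -0.0121824 / 2 = -0.006091 → -0.61%.

-0.61%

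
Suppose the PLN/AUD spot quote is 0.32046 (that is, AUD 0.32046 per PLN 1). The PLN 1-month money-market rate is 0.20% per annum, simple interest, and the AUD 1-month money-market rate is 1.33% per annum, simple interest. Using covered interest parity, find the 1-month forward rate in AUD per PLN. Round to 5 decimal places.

0.32076

T = 1/12 years.
AUD growth factor: 1 + 0.0133×1/12 = 1.0011083.
PLN accumulates by 1 + 0.0020×1/12 = 1.0001667.
CIP: F = S · (grow AUD)/(grow PLN) = 0.32046 × 1.0011083/1.0001667 = 0.3207617 AUD per PLN.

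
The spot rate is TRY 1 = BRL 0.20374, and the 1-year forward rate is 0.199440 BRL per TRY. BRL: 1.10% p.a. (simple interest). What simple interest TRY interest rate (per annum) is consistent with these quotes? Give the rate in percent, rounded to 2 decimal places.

T = 1 year.
By CIP, F/S equals the BRL-to-TRY growth ratio: 0.19944/0.20374 = 0.9788947.
The BRL side grows by 1 + 0.0110×1 = 1.011000.
So the TRY growth factor = 1.0327975.
r = (1.0327975 − 1)/1 = 0.032798 → 3.28%.

3.28%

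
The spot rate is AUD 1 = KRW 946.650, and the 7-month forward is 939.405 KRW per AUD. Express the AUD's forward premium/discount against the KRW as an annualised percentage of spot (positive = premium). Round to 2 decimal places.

-1.31%

T = 7/12 years.
AUD trades forward at -0.76533% vs spot over the period.
×(1/T) gives -1.31% p.a.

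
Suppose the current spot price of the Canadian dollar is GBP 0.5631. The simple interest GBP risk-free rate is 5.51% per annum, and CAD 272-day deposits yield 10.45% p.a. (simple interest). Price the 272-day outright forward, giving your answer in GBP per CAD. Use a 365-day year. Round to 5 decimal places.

T = 272/365 years.
Growth of 1 GBP over T: 1 + 0.0551×272/365 = 1.0410608.
CAD growth factor: 1 + 0.1045×272/365 = 1.077874.
So F = 0.5631 × 1.0410608 / 1.077874 = 0.5438681 (GBP/CAD).

0.54387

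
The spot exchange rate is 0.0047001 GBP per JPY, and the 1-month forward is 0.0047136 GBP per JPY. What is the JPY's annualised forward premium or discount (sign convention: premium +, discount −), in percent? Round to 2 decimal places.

+3.45%

T = 1/12 years.
(F − S)/S = (0.0047136 − 0.0047001)/0.0047001 = 0.0028723.
Per annum: 0.0028723 / (1/12) = 0.034468 = 3.45%.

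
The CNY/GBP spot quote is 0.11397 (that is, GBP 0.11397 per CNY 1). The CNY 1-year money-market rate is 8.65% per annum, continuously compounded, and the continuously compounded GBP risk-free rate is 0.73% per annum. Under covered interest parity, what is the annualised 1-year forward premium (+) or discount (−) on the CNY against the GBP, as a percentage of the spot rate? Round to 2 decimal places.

-7.61%

T = 1 year.
F = S · g_GBP/g_CNY = 0.11397 × 1.0073267/1.0903514 = 0.10529177.
Annualised premium = (F − S)/S × (1/T) = (0.10529177 − 0.11397)/0.11397 ÷ 1 = -7.61%.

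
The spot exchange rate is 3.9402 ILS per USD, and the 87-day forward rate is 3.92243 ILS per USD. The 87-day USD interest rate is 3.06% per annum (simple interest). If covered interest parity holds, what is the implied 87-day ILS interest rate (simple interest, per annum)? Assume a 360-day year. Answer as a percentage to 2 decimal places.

1.18%

T = 87/360 years.
CIP gives F = S · g_ILS/g_USD, so g_ILS/g_USD = 3.92243/3.9402 = 0.9954901.
The USD side grows by 1 + 0.0306×87/360 = 1.007395.
That pins the ILS growth at 1.0028517.
r = (1.0028517 − 1)/(87/360) = 0.011800 → 1.18%.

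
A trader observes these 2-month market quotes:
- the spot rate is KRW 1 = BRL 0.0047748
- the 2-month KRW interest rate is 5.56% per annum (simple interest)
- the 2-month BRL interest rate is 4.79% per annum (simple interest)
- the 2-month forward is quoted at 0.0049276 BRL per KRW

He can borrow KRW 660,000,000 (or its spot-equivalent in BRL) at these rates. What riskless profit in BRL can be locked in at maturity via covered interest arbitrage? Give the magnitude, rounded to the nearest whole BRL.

T = 2/12 years.
Keep in KRW, deliver into the forward: 660,000,000·1.009266667·0.0049276 = BRL 3,282,353.20.
Swap to BRL now, deposit: 660,000,000·0.0047748·1.007983333 = BRL 3,176,526.42.
The quoted forward overvalues KRW, so borrow BRL, buy KRW at spot, deposit the KRW at 5.56%, and sell the proceeds forward at 0.0049276.
The gap between the two covered legs is BRL 105,827.

BRL 105,827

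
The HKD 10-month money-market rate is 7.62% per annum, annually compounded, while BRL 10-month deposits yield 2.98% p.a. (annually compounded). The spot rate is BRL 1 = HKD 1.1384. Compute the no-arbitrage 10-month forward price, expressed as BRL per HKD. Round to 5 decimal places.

T = 10/12 years.
HKD growth factor: (1 + 0.0762)^(10/12) = 1.0631083.
BRL accumulates by (1 + 0.0298)^(10/12) = 1.0247724.
CIP: F = S · (grow HKD)/(grow BRL) = 1.1384 × 1.0631083/1.0247724 = 1.180987 HKD per BRL.
Quoted the other way: 1/1.180987 = 0.84675 BRL per HKD.

0.84675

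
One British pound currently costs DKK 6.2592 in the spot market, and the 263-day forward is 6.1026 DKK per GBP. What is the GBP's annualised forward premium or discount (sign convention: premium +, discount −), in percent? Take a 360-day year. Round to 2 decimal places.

T = 263/360 years.
GBP trades forward at -2.50192% vs spot over the period.
Per annum: -0.0250192 / (263/360) = -0.034247 = -3.42%.

-3.42%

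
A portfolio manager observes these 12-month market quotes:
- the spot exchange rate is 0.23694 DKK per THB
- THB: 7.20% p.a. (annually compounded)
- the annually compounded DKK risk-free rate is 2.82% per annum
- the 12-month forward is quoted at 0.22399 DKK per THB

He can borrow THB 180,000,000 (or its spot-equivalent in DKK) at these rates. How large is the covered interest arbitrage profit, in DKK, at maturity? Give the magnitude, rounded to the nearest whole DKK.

T = 1 year.
Route A — deposit THB, sell forward: 180,000,000 × 1.072000 × 0.22399 = DKK 43,221,110.40.
Route B — convert at spot, deposit DKK: 180,000,000 × 0.23694 × 1.028200 = DKK 43,851,907.44.
The quoted forward undervalues THB, so borrow THB, convert to DKK at spot, deposit the DKK at 2.82%, and buy THB forward at 0.22399 to cover the loan.
Arbitrage profit = |43,221,110.40 − 43,851,907.44| = DKK 630,797.

DKK 630,797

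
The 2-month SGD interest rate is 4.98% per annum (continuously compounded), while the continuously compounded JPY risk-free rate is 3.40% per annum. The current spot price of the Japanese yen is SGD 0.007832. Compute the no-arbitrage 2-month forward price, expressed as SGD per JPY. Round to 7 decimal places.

0.0078527

T = 2/12 years.
Growth of 1 SGD over T: e^(0.0498×2/12) = 1.0083345.
Growth of 1 JPY over T: e^(0.0340×2/12) = 1.0056828.
CIP: F = S · (grow SGD)/(grow JPY) = 0.007832 × 1.0083345/1.0056828 = 0.007852651 SGD per JPY.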